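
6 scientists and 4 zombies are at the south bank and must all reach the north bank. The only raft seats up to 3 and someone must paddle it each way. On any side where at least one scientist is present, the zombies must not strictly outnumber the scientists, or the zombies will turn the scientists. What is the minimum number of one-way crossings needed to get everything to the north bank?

9

Counting alone: each trip to the north bank takes at most 3 across and each return brings at least 1 back, so after t trips out (and t−1 returns) at most 3t − (t−1) of the 10 are across; that first reaches 10 at t = 5, so at least 9 crossings are needed.
The plan below uses exactly 9 crossings, so it is optimal:
1. 2 zombies → the north bank.  (the south bank: 6S 2Z; the north bank: 0S 2Z)
2. 1 zombie ← the south bank.  (the south bank: 6S 3Z; the north bank: 0S 1Z)
3. 3 zombies → the north bank.  (the south bank: 6S 0Z; the north bank: 0S 4Z)
4. 1 zombie ← the south bank.  (the south bank: 6S 1Z; the north bank: 0S 3Z)
5. 3 scientists → the north bank.  (the south bank: 3S 1Z; the north bank: 3S 3Z)
6. 1 zombie ← the south bank.  (the south bank: 3S 2Z; the north bank: 3S 2Z)
7. 1 scientist and 2 zombies → the north bank.  (the south bank: 2S 0Z; the north bank: 4S 4Z)
8. 1 zombie ← the south bank.  (the south bank: 2S 1Z; the north bank: 4S 3Z)
9. 2 scientists and 1 zombie → the north bank.  (the south bank: 0S 0Z; the north bank: 6S 4Z)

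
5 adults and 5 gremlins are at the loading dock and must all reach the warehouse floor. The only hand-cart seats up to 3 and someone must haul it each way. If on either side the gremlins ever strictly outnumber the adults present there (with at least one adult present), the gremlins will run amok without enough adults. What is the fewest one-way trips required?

Counting alone: each trip to the warehouse floor takes at most 3 across and each return brings at least 1 back, so after t trips out (and t−1 returns) at most 3t − (t−1) of the 10 are across; that first reaches 10 at t = 5, so at least 9 crossings are needed.
The safety rule pushes this higher. Following every safe sequence of crossings, the most of the 10 that can be at the warehouse floor as the hand-cart arrives there on crossing 9 is 9 — never all 10.
So no plan with fewer than 11 crossings exists, and this one achieves 11:
1. 2 gremlins → the warehouse floor.  (the loading dock: 5A 3G; the warehouse floor: 0A 2G)
2. 1 gremlin ← the loading dock.  (the loading dock: 5A 4G; the warehouse floor: 0A 1G)
3. 3 gremlins → the warehouse floor.  (the loading dock: 5A 1G; the warehouse floor: 0A 4G)
4. 1 gremlin ← the loading dock.  (the loading dock: 5A 2G; the warehouse floor: 0A 3G)
5. 3 adults → the warehouse floor.  (the loading dock: 2A 2G; the warehouse floor: 3A 3G)
6. 1 adult and 1 gremlin ← the loading dock.  (the loading dock: 3A 3G; the warehouse floor: 2A 2G)
7. 3 adults → the warehouse floor.  (the loading dock: 0A 3G; the warehouse floor: 5A 2G)
8. 1 gremlin ← the loading dock.  (the loading dock: 0A 4G; the warehouse floor: 5A 1G)
9. 2 gremlins → the warehouse floor.  (the loading dock: 0A 2G; the warehouse floor: 5A 3G)
10. 1 gremlin ← the loading dock.  (the loading dock: 0A 3G; the warehouse floor: 5A 2G)
11. 3 gremlins → the warehouse floor.  (the loading dock: 0A 0G; the warehouse floor: 5A 5G)

11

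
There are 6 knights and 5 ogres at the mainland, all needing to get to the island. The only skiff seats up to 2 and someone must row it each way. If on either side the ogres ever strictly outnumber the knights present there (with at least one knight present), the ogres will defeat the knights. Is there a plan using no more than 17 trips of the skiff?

Counting alone: each trip to the island takes at most 2 across and each return brings at least 1 back, so after t trips out (and t−1 returns) at most 2t − (t−1) of the 11 are across; that first reaches 11 at t = 10, so at least 19 crossings are needed.
Since 17 < 19, 17 crossings cannot be enough. (The shortest complete plan in fact takes 19:)
1. 2 ogres → the island.  (the mainland: 6K 3O; the island: 0K 2O)
2. 1 ogre ← the mainland.  (the mainland: 6K 4O; the island: 0K 1O)
3. 2 ogres → the island.  (the mainland: 6K 2O; the island: 0K 3O)
4. 1 ogre ← the mainland.  (the mainland: 6K 3O; the island: 0K 2O)
5. 2 knights → the island.  (the mainland: 4K 3O; the island: 2K 2O)
6. 1 ogre ← the mainland.  (the mainland: 4K 4O; the island: 2K 1O)
7. 1 knight and 1 ogre → the island.  (the mainland: 3K 3O; the island: 3K 2O)
8. 1 knight ← the mainland.  (the mainland: 4K 3O; the island: 2K 2O)
9. 1 knight and 1 ogre → the island.  (the mainland: 3K 2O; the island: 3K 3O)
10. 1 ogre ← the mainland.  (the mainland: 3K 3O; the island: 3K 2O)
11. 1 knight and 1 ogre → the island.  (the mainland: 2K 2O; the island: 4K 3O)
12. 1 knight ← the mainland.  (the mainland: 3K 2O; the island: 3K 3O)
13. 1 knight and 1 ogre → the island.  (the mainland: 2K 1O; the island: 4K 4O)
14. 1 ogre ← the mainland.  (the mainland: 2K 2O; the island: 4K 3O)
15. 1 knight and 1 ogre → the island.  (the mainland: 1K 1O; the island: 5K 4O)
16. 1 knight ← the mainland.  (the mainland: 2K 1O; the island: 4K 4O)
17. 1 knight and 1 ogre → the island.  (the mainland: 1K 0O; the island: 5K 5O)
18. 1 ogre ← the mainland.  (the mainland: 1K 1O; the island: 5K 4O)
19. 1 knight and 1 ogre → the island.  (the mainland: 0K 0O; the island: 6K 5O)

No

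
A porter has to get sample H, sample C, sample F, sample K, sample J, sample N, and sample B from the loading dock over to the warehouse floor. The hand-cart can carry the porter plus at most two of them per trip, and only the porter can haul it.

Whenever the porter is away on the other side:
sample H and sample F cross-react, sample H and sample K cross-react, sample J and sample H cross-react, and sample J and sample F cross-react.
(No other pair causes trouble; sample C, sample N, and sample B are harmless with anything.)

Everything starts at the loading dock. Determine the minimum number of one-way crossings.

11

Counting alone: the porter can take at most 2 across per trip to the warehouse floor, so moving all 7 needs at least 4 loaded trips out, with a return between consecutive ones — at least 7 crossings.
The safety rule pushes this higher. Following every safe sequence of crossings, the most of the 7 that can be at the warehouse floor as the hand-cart arrives there on crossings 7, 9 is 5, 6 respectively — never all 7.
So no plan with fewer than 11 crossings exists, and this one achieves 11:
1. Porter goes to the warehouse floor with sample F and sample H.  [the loading dock: sample B, sample C, sample J, sample K, sample N | the warehouse floor: sample F, sample H]
2. Porter goes back to the loading dock with sample H.  [the loading dock: sample B, sample C, sample H, sample J, sample K, sample N | the warehouse floor: sample F]
3. Porter goes to the warehouse floor with sample C and sample H.  [the loading dock: sample B, sample J, sample K, sample N | the warehouse floor: sample C, sample F, sample H]
4. Porter goes back to the loading dock with sample H.  [the loading dock: sample B, sample H, sample J, sample K, sample N | the warehouse floor: sample C, sample F]
5. Porter goes to the warehouse floor with sample H and sample K.  [the loading dock: sample B, sample J, sample N | the warehouse floor: sample C, sample F, sample H, sample K]
6. Porter goes back to the loading dock with sample H.  [the loading dock: sample B, sample H, sample J, sample N | the warehouse floor: sample C, sample F, sample K]
7. Porter goes to the warehouse floor with sample H and sample N.  [the loading dock: sample B, sample J | the warehouse floor: sample C, sample F, sample H, sample K, sample N]
8. Porter goes back to the loading dock with sample H.  [the loading dock: sample B, sample H, sample J | the warehouse floor: sample C, sample F, sample K, sample N]
9. Porter goes to the warehouse floor with sample B and sample H.  [the loading dock: sample J | the warehouse floor: sample B, sample C, sample F, sample H, sample K, sample N]
10. Porter goes back to the loading dock with sample H.  [the loading dock: sample H, sample J | the warehouse floor: sample B, sample C, sample F, sample K, sample N]
11. Porter goes to the warehouse floor with sample H and sample J.  [the loading dock: — | the warehouse floor: sample B, sample C, sample F, sample H, sample J, sample K, sample N]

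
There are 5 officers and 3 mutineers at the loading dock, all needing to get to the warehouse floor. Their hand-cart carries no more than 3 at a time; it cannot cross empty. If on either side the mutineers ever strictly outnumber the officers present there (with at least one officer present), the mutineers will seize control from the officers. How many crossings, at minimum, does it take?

7

Counting alone: each trip to the warehouse floor takes at most 3 across and each return brings at least 1 back, so after t trips out (and t−1 returns) at most 3t − (t−1) of the 8 are across; that first reaches 8 at t = 4, so at least 7 crossings are needed.
The plan below uses exactly 7 crossings, so it is optimal:
1. 2 mutineers → the warehouse floor.  (the loading dock: 5O 1M; the warehouse floor: 0O 2M)
2. 1 mutineer ← the loading dock.  (the loading dock: 5O 2M; the warehouse floor: 0O 1M)
3. 2 officers and 1 mutineer → the warehouse floor.  (the loading dock: 3O 1M; the warehouse floor: 2O 2M)
4. 1 mutineer ← the loading dock.  (the loading dock: 3O 2M; the warehouse floor: 2O 1M)
5. 1 officer and 2 mutineers → the warehouse floor.  (the loading dock: 2O 0M; the warehouse floor: 3O 3M)
6. 1 mutineer ← the loading dock.  (the loading dock: 2O 1M; the warehouse floor: 3O 2M)
7. 2 officers and 1 mutineer → the warehouse floor.  (the loading dock: 0O 0M; the warehouse floor: 5O 3M)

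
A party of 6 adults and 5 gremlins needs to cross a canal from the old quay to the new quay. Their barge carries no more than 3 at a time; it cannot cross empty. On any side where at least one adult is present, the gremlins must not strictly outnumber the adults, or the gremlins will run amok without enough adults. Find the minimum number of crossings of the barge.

9

Counting alone: each trip to the new quay takes at most 3 across and each return brings at least 1 back, so after t trips out (and t−1 returns) at most 3t − (t−1) of the 11 are across; that first reaches 11 at t = 5, so at least 9 crossings are needed.
The plan below uses exactly 9 crossings, so it is optimal:
1. 3 gremlins → the new quay.  (the old quay: 6A 2G; the new quay: 0A 3G)
2. 1 gremlin ← the old quay.  (the old quay: 6A 3G; the new quay: 0A 2G)
3. 3 adults → the new quay.  (the old quay: 3A 3G; the new quay: 3A 2G)
4. 1 adult ← the old quay.  (the old quay: 4A 3G; the new quay: 2A 2G)
5. 2 adults and 1 gremlin → the new quay.  (the old quay: 2A 2G; the new quay: 4A 3G)
6. 1 adult ← the old quay.  (the old quay: 3A 2G; the new quay: 3A 3G)
7. 2 adults and 1 gremlin → the new quay.  (the old quay: 1A 1G; the new quay: 5A 4G)
8. 1 adult ← the old quay.  (the old quay: 2A 1G; the new quay: 4A 4G)
9. 2 adults and 1 gremlin → the new quay.  (the old quay: 0A 0G; the new quay: 6A 5G)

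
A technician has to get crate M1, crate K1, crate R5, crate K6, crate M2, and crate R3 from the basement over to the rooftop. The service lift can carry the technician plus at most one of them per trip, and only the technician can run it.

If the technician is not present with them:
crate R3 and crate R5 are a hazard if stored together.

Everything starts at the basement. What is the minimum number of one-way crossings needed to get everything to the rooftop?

Counting alone: the technician can take at most 1 across per trip to the rooftop, so moving all 6 needs at least 6 loaded trips out, with a return between consecutive ones — at least 11 crossings.
The plan below uses exactly 11 crossings, so it is optimal:
1. Technician goes to the rooftop with crate R5.  [the basement: crate K1, crate K6, crate M1, crate M2, crate R3 | the rooftop: crate R5]
2. Technician goes back to the basement alone.  [the basement: crate K1, crate K6, crate M1, crate M2, crate R3 | the rooftop: crate R5]
3. Technician goes to the rooftop with crate M1.  [the basement: crate K1, crate K6, crate M2, crate R3 | the rooftop: crate M1, crate R5]
4. Technician goes back to the basement alone.  [the basement: crate K1, crate K6, crate M2, crate R3 | the rooftop: crate M1, crate R5]
5. Technician goes to the rooftop with crate K1.  [the basement: crate K6, crate M2, crate R3 | the rooftop: crate K1, crate M1, crate R5]
6. Technician goes back to the basement alone.  [the basement: crate K6, crate M2, crate R3 | the rooftop: crate K1, crate M1, crate R5]
7. Technician goes to the rooftop with crate K6.  [the basement: crate M2, crate R3 | the rooftop: crate K1, crate K6, crate M1, crate R5]
8. Technician goes back to the basement alone.  [the basement: crate M2, crate R3 | the rooftop: crate K1, crate K6, crate M1, crate R5]
9. Technician goes to the rooftop with crate M2.  [the basement: crate R3 | the rooftop: crate K1, crate K6, crate M1, crate M2, crate R5]
10. Technician goes back to the basement alone.  [the basement: crate R3 | the rooftop: crate K1, crate K6, crate M1, crate M2, crate R5]
11. Technician goes to the rooftop with crate R3.  [the basement: — | the rooftop: crate K1, crate K6, crate M1, crate M2, crate R3, crate R5]

11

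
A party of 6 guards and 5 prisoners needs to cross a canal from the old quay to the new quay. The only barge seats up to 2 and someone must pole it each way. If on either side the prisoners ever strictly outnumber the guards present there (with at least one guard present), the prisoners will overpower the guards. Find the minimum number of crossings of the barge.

Counting alone: each trip to the new quay takes at most 2 across and each return brings at least 1 back, so after t trips out (and t−1 returns) at most 2t − (t−1) of the 11 are across; that first reaches 11 at t = 10, so at least 19 crossings are needed.
The plan below uses exactly 19 crossings, so it is optimal:
1. 2 prisoners → the new quay.  (the old quay: 6G 3P; the new quay: 0G 2P)
2. 1 prisoner ← the old quay.  (the old quay: 6G 4P; the new quay: 0G 1P)
3. 2 prisoners → the new quay.  (the old quay: 6G 2P; the new quay: 0G 3P)
4. 1 prisoner ← the old quay.  (the old quay: 6G 3P; the new quay: 0G 2P)
5. 2 guards → the new quay.  (the old quay: 4G 3P; the new quay: 2G 2P)
6. 1 prisoner ← the old quay.  (the old quay: 4G 4P; the new quay: 2G 1P)
7. 1 guard and 1 prisoner → the new quay.  (the old quay: 3G 3P; the new quay: 3G 2P)
8. 1 guard ← the old quay.  (the old quay: 4G 3P; the new quay: 2G 2P)
9. 1 guard and 1 prisoner → the new quay.  (the old quay: 3G 2P; the new quay: 3G 3P)
10. 1 prisoner ← the old quay.  (the old quay: 3G 3P; the new quay: 3G 2P)
11. 1 guard and 1 prisoner → the new quay.  (the old quay: 2G 2P; the new quay: 4G 3P)
12. 1 guard ← the old quay.  (the old quay: 3G 2P; the new quay: 3G 3P)
13. 1 guard and 1 prisoner → the new quay.  (the old quay: 2G 1P; the new quay: 4G 4P)
14. 1 prisoner ← the old quay.  (the old quay: 2G 2P; the new quay: 4G 3P)
15. 1 guard and 1 prisoner → the new quay.  (the old quay: 1G 1P; the new quay: 5G 4P)
16. 1 guard ← the old quay.  (the old quay: 2G 1P; the new quay: 4G 4P)
17. 1 guard and 1 prisoner → the new quay.  (the old quay: 1G 0P; the new quay: 5G 5P)
18. 1 prisoner ← the old quay.  (the old quay: 1G 1P; the new quay: 5G 4P)
19. 1 guard and 1 prisoner → the new quay.  (the old quay: 0G 0P; the new quay: 6G 5P)

19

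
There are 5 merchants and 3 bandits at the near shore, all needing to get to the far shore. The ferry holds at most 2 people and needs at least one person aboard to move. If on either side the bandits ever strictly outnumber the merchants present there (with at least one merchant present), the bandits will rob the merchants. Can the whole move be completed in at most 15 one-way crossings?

Yes

Yes — this plan uses 13 crossings (≤ 15):
1. 2 bandits → the far shore.  (the near shore: 5M 1B; the far shore: 0M 2B)
2. 1 bandit ← the near shore.  (the near shore: 5M 2B; the far shore: 0M 1B)
3. 2 bandits → the far shore.  (the near shore: 5M 0B; the far shore: 0M 3B)
4. 1 bandit ← the near shore.  (the near shore: 5M 1B; the far shore: 0M 2B)
5. 2 merchants → the far shore.  (the near shore: 3M 1B; the far shore: 2M 2B)
6. 1 bandit ← the near shore.  (the near shore: 3M 2B; the far shore: 2M 1B)
7. 1 merchant and 1 bandit → the far shore.  (the near shore: 2M 1B; the far shore: 3M 2B)
8. 1 bandit ← the near shore.  (the near shore: 2M 2B; the far shore: 3M 1B)
9. 2 bandits → the far shore.  (the near shore: 2M 0B; the far shore: 3M 3B)
10. 1 bandit ← the near shore.  (the near shore: 2M 1B; the far shore: 3M 2B)
11. 1 merchant and 1 bandit → the far shore.  (the near shore: 1M 0B; the far shore: 4M 3B)
12. 1 bandit ← the near shore.  (the near shore: 1M 1B; the far shore: 4M 2B)
13. 1 merchant and 1 bandit → the far shore.  (the near shore: 0M 0B; the far shore: 5M 3B)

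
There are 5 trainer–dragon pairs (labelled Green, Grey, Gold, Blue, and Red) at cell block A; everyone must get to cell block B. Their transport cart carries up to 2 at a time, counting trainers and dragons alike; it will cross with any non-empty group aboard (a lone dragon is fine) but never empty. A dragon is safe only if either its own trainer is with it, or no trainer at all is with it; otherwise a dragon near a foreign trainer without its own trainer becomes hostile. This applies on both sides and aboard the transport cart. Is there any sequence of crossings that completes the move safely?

No

Following every safe sequence of crossings from the start, the most of the 10 that can be at cell block B as the transport cart arrives there on crossings 1, 3, 5, 7 is 2, 3, 4, 5 respectively; the best ever achieved is 5 of 10.
From crossing 9 on, no configuration arises that was not already reachable earlier: only 82 distinct safe configurations (who is on which side, and where the transport cart is) can ever be reached, none of them has everyone across, and every continuation just revisits them. So no valid plan exists.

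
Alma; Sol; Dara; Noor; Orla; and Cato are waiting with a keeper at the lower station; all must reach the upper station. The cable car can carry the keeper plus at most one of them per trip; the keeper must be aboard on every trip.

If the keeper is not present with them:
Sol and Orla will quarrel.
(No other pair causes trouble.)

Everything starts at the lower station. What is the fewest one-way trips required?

11

Counting alone: the keeper can take at most 1 across per trip to the upper station, so moving all 6 needs at least 6 loaded trips out, with a return between consecutive ones — at least 11 crossings.
The plan below uses exactly 11 crossings, so it is optimal:
1. Keeper goes to the upper station with Sol.  [the lower station: Alma, Cato, Dara, Noor, Orla | the upper station: Sol]
2. Keeper goes back to the lower station alone.  [the lower station: Alma, Cato, Dara, Noor, Orla | the upper station: Sol]
3. Keeper goes to the upper station with Alma.  [the lower station: Cato, Dara, Noor, Orla | the upper station: Alma, Sol]
4. Keeper goes back to the lower station alone.  [the lower station: Cato, Dara, Noor, Orla | the upper station: Alma, Sol]
5. Keeper goes to the upper station with Dara.  [the lower station: Cato, Noor, Orla | the upper station: Alma, Dara, Sol]
6. Keeper goes back to the lower station alone.  [the lower station: Cato, Noor, Orla | the upper station: Alma, Dara, Sol]
7. Keeper goes to the upper station with Noor.  [the lower station: Cato, Orla | the upper station: Alma, Dara, Noor, Sol]
8. Keeper goes back to the lower station alone.  [the lower station: Cato, Orla | the upper station: Alma, Dara, Noor, Sol]
9. Keeper goes to the upper station with Cato.  [the lower station: Orla | the upper station: Alma, Cato, Dara, Noor, Sol]
10. Keeper goes back to the lower station alone.  [the lower station: Orla | the upper station: Alma, Cato, Dara, Noor, Sol]
11. Keeper goes to the upper station with Orla.  [the lower station: — | the upper station: Alma, Cato, Dara, Noor, Orla, Sol]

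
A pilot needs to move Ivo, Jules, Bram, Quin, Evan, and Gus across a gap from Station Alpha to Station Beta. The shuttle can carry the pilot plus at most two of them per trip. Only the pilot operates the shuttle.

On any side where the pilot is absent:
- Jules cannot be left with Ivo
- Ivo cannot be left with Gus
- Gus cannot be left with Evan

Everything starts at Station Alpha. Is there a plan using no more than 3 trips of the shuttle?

Counting alone: the pilot can take at most 2 across per trip to Station Beta, so moving all 6 needs at least 3 loaded trips out, with a return between consecutive ones — at least 5 crossings.
Since 3 < 5, 3 crossings cannot be enough. (The shortest complete plan in fact takes 5:)
1. Pilot goes to Station Beta with Evan and Ivo.
2. Pilot goes back to Station Alpha alone.
3. Pilot goes to Station Beta with Bram and Quin.
4. Pilot goes back to Station Alpha alone.
5. Pilot goes to Station Beta with Gus and Jules.

No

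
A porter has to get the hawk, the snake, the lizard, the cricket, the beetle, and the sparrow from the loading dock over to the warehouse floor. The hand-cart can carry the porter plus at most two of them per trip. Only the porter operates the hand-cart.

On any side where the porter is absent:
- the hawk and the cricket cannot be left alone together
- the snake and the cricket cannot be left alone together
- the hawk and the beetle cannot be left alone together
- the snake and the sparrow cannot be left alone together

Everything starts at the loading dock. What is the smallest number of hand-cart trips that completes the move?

Counting alone: the porter can take at most 2 across per trip to the warehouse floor, so moving all 6 needs at least 3 loaded trips out, with a return between consecutive ones — at least 5 crossings.
The safety rule pushes this higher. Following every safe sequence of crossings, the most of the 6 that can be at the warehouse floor as the hand-cart arrives there on crossing 5 is 5 — never all 6.
So no plan with fewer than 7 crossings exists, and this one achieves 7:
1. Porter goes to the warehouse floor with the hawk and the snake.  [the loading dock: the beetle, the cricket, the lizard, the sparrow | the warehouse floor: the hawk, the snake]
2. Porter goes back to the loading dock alone.  [the loading dock: the beetle, the cricket, the lizard, the sparrow | the warehouse floor: the hawk, the snake]
3. Porter goes to the warehouse floor with the cricket and the lizard.  [the loading dock: the beetle, the sparrow | the warehouse floor: the cricket, the hawk, the lizard, the snake]
4. Porter goes back to the loading dock with the hawk and the snake.  [the loading dock: the beetle, the hawk, the snake, the sparrow | the warehouse floor: the cricket, the lizard]
5. Porter goes to the warehouse floor with the beetle and the sparrow.  [the loading dock: the hawk, the snake | the warehouse floor: the beetle, the cricket, the lizard, the sparrow]
6. Porter goes back to the loading dock alone.  [the loading dock: the hawk, the snake | the warehouse floor: the beetle, the cricket, the lizard, the sparrow]
7. Porter goes to the warehouse floor with the hawk and the snake.  [the loading dock: — | the warehouse floor: the beetle, the cricket, the hawk, the lizard, the snake, the sparrow]

7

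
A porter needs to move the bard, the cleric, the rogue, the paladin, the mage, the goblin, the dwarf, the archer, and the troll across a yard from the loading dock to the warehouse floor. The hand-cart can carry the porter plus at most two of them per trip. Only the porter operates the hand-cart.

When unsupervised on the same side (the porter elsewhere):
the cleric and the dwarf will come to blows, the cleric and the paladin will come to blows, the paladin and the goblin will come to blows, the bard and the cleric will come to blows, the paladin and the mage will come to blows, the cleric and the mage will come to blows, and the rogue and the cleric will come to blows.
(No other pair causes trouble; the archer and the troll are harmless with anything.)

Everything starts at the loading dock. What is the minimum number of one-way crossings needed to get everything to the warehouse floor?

Counting alone: the porter can take at most 2 across per trip to the warehouse floor, so moving all 9 needs at least 5 loaded trips out, with a return between consecutive ones — at least 9 crossings.
The safety rule pushes this higher. Following every safe sequence of crossings, the most of the 9 that can be at the warehouse floor as the hand-cart arrives there on crossings 9, 11, 13 is 6, 7, 8 respectively — never all 9.
So no plan with fewer than 15 crossings exists, and this one achieves 15:
1. Porter goes to the warehouse floor with the cleric and the paladin.
2. Porter goes back to the loading dock with the cleric.
3. Porter goes to the warehouse floor with the bard and the cleric.
4. Porter goes back to the loading dock with the cleric.
5. Porter goes to the warehouse floor with the cleric and the rogue.
6. Porter goes back to the loading dock with the cleric.
7. Porter goes to the warehouse floor with the cleric and the dwarf.
8. Porter goes back to the loading dock with the cleric.
9. Porter goes to the warehouse floor with the archer and the cleric.
10. Porter goes back to the loading dock with the cleric.
11. Porter goes to the warehouse floor with the cleric and the troll.
12. Porter goes back to the loading dock with the cleric.
13. Porter goes to the warehouse floor with the goblin and the mage.
14. Porter goes back to the loading dock with the paladin.
15. Porter goes to the warehouse floor with the cleric and the paladin.

15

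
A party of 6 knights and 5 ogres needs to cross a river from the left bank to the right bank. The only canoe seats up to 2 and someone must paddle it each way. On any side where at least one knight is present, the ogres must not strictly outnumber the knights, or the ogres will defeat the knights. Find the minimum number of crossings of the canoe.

Counting alone: each trip to the right bank takes at most 2 across and each return brings at least 1 back, so after t trips out (and t−1 returns) at most 2t − (t−1) of the 11 are across; that first reaches 11 at t = 10, so at least 19 crossings are needed.
The plan below uses exactly 19 crossings, so it is optimal:
1. 2 ogres → the right bank.  (the left bank: 6K 3O; the right bank: 0K 2O)
2. 1 ogre ← the left bank.  (the left bank: 6K 4O; the right bank: 0K 1O)
3. 2 ogres → the right bank.  (the left bank: 6K 2O; the right bank: 0K 3O)
4. 1 ogre ← the left bank.  (the left bank: 6K 3O; the right bank: 0K 2O)
5. 2 knights → the right bank.  (the left bank: 4K 3O; the right bank: 2K 2O)
6. 1 ogre ← the left bank.  (the left bank: 4K 4O; the right bank: 2K 1O)
7. 1 knight and 1 ogre → the right bank.  (the left bank: 3K 3O; the right bank: 3K 2O)
8. 1 knight ← the left bank.  (the left bank: 4K 3O; the right bank: 2K 2O)
9. 1 knight and 1 ogre → the right bank.  (the left bank: 3K 2O; the right bank: 3K 3O)
10. 1 ogre ← the left bank.  (the left bank: 3K 3O; the right bank: 3K 2O)
11. 1 knight and 1 ogre → the right bank.  (the left bank: 2K 2O; the right bank: 4K 3O)
12. 1 knight ← the left bank.  (the left bank: 3K 2O; the right bank: 3K 3O)
13. 1 knight and 1 ogre → the right bank.  (the left bank: 2K 1O; the right bank: 4K 4O)
14. 1 ogre ← the left bank.  (the left bank: 2K 2O; the right bank: 4K 3O)
15. 1 knight and 1 ogre → the right bank.  (the left bank: 1K 1O; the right bank: 5K 4O)
16. 1 knight ← the left bank.  (the left bank: 2K 1O; the right bank: 4K 4O)
17. 1 knight and 1 ogre → the right bank.  (the left bank: 1K 0O; the right bank: 5K 5O)
18. 1 ogre ← the left bank.  (the left bank: 1K 1O; the right bank: 5K 4O)
19. 1 knight and 1 ogre → the right bank.  (the left bank: 0K 0O; the right bank: 6K 5O)

19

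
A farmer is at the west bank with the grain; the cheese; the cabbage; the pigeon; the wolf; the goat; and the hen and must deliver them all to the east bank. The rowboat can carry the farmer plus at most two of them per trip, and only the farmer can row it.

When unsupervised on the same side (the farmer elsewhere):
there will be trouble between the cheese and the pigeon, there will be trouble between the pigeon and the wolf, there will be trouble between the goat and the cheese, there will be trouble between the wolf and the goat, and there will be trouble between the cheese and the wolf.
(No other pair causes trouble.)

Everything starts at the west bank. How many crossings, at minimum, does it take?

Counting alone: the farmer can take at most 2 across per trip to the east bank, so moving all 7 needs at least 4 loaded trips out, with a return between consecutive ones — at least 7 crossings.
The safety rule pushes this higher. Following every safe sequence of crossings, the most of the 7 that can be at the east bank as the rowboat arrives there on crossings 7, 9 is 5, 6 respectively — never all 7.
So no plan with fewer than 11 crossings exists, and this one achieves 11:
1. Farmer goes to the east bank with the cheese and the wolf.
2. Farmer goes back to the west bank with the cheese.
3. Farmer goes to the east bank with the cheese and the grain.
4. Farmer goes back to the west bank with the cheese.
5. Farmer goes to the east bank with the cabbage and the cheese.
6. Farmer goes back to the west bank with the cheese.
7. Farmer goes to the east bank with the cheese and the hen.
8. Farmer goes back to the west bank with the cheese.
9. Farmer goes to the east bank with the goat and the pigeon.
10. Farmer goes back to the west bank with the wolf.
11. Farmer goes to the east bank with the cheese and the wolf.

11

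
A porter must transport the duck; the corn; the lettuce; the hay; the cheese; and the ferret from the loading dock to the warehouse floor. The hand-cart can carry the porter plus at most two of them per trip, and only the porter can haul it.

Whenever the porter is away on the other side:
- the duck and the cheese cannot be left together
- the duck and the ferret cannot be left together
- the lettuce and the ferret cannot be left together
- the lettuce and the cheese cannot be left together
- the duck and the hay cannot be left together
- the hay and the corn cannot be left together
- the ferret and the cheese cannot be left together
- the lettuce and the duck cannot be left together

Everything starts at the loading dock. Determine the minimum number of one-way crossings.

Whatever the first load, the items left behind include a forbidden pair without the porter. No opening move is safe, so no plan exists.

impossible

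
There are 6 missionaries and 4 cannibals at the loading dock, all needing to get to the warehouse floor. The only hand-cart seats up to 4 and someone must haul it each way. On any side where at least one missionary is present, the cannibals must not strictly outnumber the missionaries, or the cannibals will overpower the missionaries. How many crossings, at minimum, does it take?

5

Counting alone: each trip to the warehouse floor takes at most 4 across and each return brings at least 1 back, so after t trips out (and t−1 returns) at most 4t − (t−1) of the 10 are across; that first reaches 10 at t = 3, so at least 5 crossings are needed.
The plan below uses exactly 5 crossings, so it is optimal:
1. 4 cannibals → the warehouse floor.  (the loading dock: 6M 0C; the warehouse floor: 0M 4C)
2. 1 cannibal ← the loading dock.  (the loading dock: 6M 1C; the warehouse floor: 0M 3C)
3. 4 missionaries → the warehouse floor.  (the loading dock: 2M 1C; the warehouse floor: 4M 3C)
4. 1 cannibal ← the loading dock.  (the loading dock: 2M 2C; the warehouse floor: 4M 2C)
5. 2 missionaries and 2 cannibals → the warehouse floor.  (the loading dock: 0M 0C; the warehouse floor: 6M 4C)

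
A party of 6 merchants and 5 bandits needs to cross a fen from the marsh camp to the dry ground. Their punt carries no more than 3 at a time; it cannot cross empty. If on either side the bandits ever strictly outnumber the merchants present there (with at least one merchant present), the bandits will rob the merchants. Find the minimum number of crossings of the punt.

Counting alone: each trip to the dry ground takes at most 3 across and each return brings at least 1 back, so after t trips out (and t−1 returns) at most 3t − (t−1) of the 11 are across; that first reaches 11 at t = 5, so at least 9 crossings are needed.
The plan below uses exactly 9 crossings, so it is optimal:
1. 3 bandits → the dry ground.  (the marsh camp: 6M 2B; the dry ground: 0M 3B)
2. 1 bandit ← the marsh camp.  (the marsh camp: 6M 3B; the dry ground: 0M 2B)
3. 3 merchants → the dry ground.  (the marsh camp: 3M 3B; the dry ground: 3M 2B)
4. 1 merchant ← the marsh camp.  (the marsh camp: 4M 3B; the dry ground: 2M 2B)
5. 2 merchants and 1 bandit → the dry ground.  (the marsh camp: 2M 2B; the dry ground: 4M 3B)
6. 1 merchant ← the marsh camp.  (the marsh camp: 3M 2B; the dry ground: 3M 3B)
7. 2 merchants and 1 bandit → the dry ground.  (the marsh camp: 1M 1B; the dry ground: 5M 4B)
8. 1 merchant ← the marsh camp.  (the marsh camp: 2M 1B; the dry ground: 4M 4B)
9. 2 merchants and 1 bandit → the dry ground.  (the marsh camp: 0M 0B; the dry ground: 6M 5B)

9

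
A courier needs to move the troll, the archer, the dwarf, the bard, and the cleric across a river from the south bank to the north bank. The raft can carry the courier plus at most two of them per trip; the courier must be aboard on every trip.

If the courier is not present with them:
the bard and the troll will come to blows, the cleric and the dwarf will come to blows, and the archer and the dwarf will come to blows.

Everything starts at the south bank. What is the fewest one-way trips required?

Counting alone: the courier can take at most 2 across per trip to the north bank, so moving all 5 needs at least 3 loaded trips out, with a return between consecutive ones — at least 5 crossings.
The plan below uses exactly 5 crossings, so it is optimal:
1. Courier goes to the north bank with the dwarf and the troll.
2. Courier goes back to the south bank alone.
3. Courier goes to the north bank with the archer and the cleric.
4. Courier goes back to the south bank with the dwarf.
5. Courier goes to the north bank with the bard and the dwarf.

5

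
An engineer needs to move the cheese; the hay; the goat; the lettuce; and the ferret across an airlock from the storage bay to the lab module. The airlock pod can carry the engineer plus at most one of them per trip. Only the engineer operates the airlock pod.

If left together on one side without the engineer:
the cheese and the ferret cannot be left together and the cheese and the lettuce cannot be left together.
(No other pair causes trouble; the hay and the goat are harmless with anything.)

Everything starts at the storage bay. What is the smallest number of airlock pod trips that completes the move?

Counting alone: the engineer can take at most 1 across per trip to the lab module, so moving all 5 needs at least 5 loaded trips out, with a return between consecutive ones — at least 9 crossings.
The safety rule pushes this higher. Following every safe sequence of crossings, the most of the 5 that can be at the lab module as the airlock pod arrives there on crossing 9 is 4 — never all 5.
So no plan with fewer than 11 crossings exists, and this one achieves 11:
1. Engineer goes to the lab module with the cheese.
2. Engineer goes back to the storage bay alone.
3. Engineer goes to the lab module with the hay.
4. Engineer goes back to the storage bay alone.
5. Engineer goes to the lab module with the goat.
6. Engineer goes back to the storage bay alone.
7. Engineer goes to the lab module with the lettuce.
8. Engineer goes back to the storage bay with the cheese.
9. Engineer goes to the lab module with the ferret.
10. Engineer goes back to the storage bay alone.
11. Engineer goes to the lab module with the cheese.

11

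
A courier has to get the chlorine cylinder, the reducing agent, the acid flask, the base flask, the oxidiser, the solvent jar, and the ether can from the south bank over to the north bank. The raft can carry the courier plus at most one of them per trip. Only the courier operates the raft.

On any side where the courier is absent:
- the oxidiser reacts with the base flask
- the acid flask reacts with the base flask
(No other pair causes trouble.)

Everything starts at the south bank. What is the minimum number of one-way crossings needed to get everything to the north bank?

15

Counting alone: the courier can take at most 1 across per trip to the north bank, so moving all 7 needs at least 7 loaded trips out, with a return between consecutive ones — at least 13 crossings.
The safety rule pushes this higher. Following every safe sequence of crossings, the most of the 7 that can be at the north bank as the raft arrives there on crossing 13 is 6 — never all 7.
So no plan with fewer than 15 crossings exists, and this one achieves 15:
1. Courier goes to the north bank with the base flask.  [the south bank: the acid flask, the chlorine cylinder, the ether can, the oxidiser, the reducing agent, the solvent jar | the north bank: the base flask]
2. Courier goes back to the south bank alone.  [the south bank: the acid flask, the chlorine cylinder, the ether can, the oxidiser, the reducing agent, the solvent jar | the north bank: the base flask]
3. Courier goes to the north bank with the chlorine cylinder.  [the south bank: the acid flask, the ether can, the oxidiser, the reducing agent, the solvent jar | the north bank: the base flask, the chlorine cylinder]
4. Courier goes back to the south bank alone.  [the south bank: the acid flask, the ether can, the oxidiser, the reducing agent, the solvent jar | the north bank: the base flask, the chlorine cylinder]
5. Courier goes to the north bank with the reducing agent.  [the south bank: the acid flask, the ether can, the oxidiser, the solvent jar | the north bank: the base flask, the chlorine cylinder, the reducing agent]
6. Courier goes back to the south bank alone.  [the south bank: the acid flask, the ether can, the oxidiser, the solvent jar | the north bank: the base flask, the chlorine cylinder, the reducing agent]
7. Courier goes to the north bank with the acid flask.  [the south bank: the ether can, the oxidiser, the solvent jar | the north bank: the acid flask, the base flask, the chlorine cylinder, the reducing agent]
8. Courier goes back to the south bank with the base flask.  [the south bank: the base flask, the ether can, the oxidiser, the solvent jar | the north bank: the acid flask, the chlorine cylinder, the reducing agent]
9. Courier goes to the north bank with the oxidiser.  [the south bank: the base flask, the ether can, the solvent jar | the north bank: the acid flask, the chlorine cylinder, the oxidiser, the reducing agent]
10. Courier goes back to the south bank alone.  [the south bank: the base flask, the ether can, the solvent jar | the north bank: the acid flask, the chlorine cylinder, the oxidiser, the reducing agent]
11. Courier goes to the north bank with the solvent jar.  [the south bank: the base flask, the ether can | the north bank: the acid flask, the chlorine cylinder, the oxidiser, the reducing agent, the solvent jar]
12. Courier goes back to the south bank alone.  [the south bank: the base flask, the ether can | the north bank: the acid flask, the chlorine cylinder, the oxidiser, the reducing agent, the solvent jar]
13. Courier goes to the north bank with the ether can.  [the south bank: the base flask | the north bank: the acid flask, the chlorine cylinder, the ether can, the oxidiser, the reducing agent, the solvent jar]
14. Courier goes back to the south bank alone.  [the south bank: the base flask | the north bank: the acid flask, the chlorine cylinder, the ether can, the oxidiser, the reducing agent, the solvent jar]
15. Courier goes to the north bank with the base flask.  [the south bank: — | the north bank: the acid flask, the base flask, the chlorine cylinder, the ether can, the oxidiser, the reducing agent, the solvent jar]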